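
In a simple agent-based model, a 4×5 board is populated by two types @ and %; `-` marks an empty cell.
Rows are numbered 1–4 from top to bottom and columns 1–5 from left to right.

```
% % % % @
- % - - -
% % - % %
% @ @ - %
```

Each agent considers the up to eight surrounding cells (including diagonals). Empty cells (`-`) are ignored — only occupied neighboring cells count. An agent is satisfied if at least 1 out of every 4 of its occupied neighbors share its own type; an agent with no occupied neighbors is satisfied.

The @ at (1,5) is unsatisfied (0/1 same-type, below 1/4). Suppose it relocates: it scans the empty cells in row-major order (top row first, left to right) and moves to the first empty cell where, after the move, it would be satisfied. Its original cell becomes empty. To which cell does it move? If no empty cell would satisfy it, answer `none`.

(3,3)

Vacating (1,5). Empty cells in order:
  (2,1): 0/5 same-type → still unsatisfied.
  (2,3): 0/6 same-type → still unsatisfied.
  (2,4): 0/4 same-type → still unsatisfied.
  (2,5): 0/3 same-type → still unsatisfied.
  (3,3): 2/5 same-type → satisfied — stop here.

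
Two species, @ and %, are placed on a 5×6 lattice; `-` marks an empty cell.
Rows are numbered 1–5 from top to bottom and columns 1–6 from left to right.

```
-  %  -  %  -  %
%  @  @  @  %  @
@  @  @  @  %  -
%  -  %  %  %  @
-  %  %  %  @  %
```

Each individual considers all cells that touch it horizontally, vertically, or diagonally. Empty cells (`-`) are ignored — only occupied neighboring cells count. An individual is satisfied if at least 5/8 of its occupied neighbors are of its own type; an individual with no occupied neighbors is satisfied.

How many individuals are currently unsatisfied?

17

(1,2)% 1/3 ✗
(1,4)% 1/3 ✗
(1,6)% 1/2 ✗
(2,1)% 1/4 ✗
(2,2)@ 4/6 ✓
(2,3)@ 5/7 ✓
(2,4)@ 3/6 ✗
(2,5)% 3/6 ✗
(2,6)@ 0/3 ✗
(3,1)@ 2/4 ✗
(3,2)@ 4/7 ✗
(3,3)@ 5/7 ✓
(3,4)@ 3/8 ✗
(3,5)% 3/7 ✗
(4,1)% 1/3 ✗
(4,3)% 4/7 ✗
(4,4)% 5/8 ✓
(4,5)% 4/7 ✗
(4,6)@ 1/4 ✗
(5,2)% 3/3 ✓
(5,3)% 4/4 ✓
(5,4)% 4/5 ✓
(5,5)@ 1/5 ✗
(5,6)% 1/3 ✗
Unsatisfied: (1,2), (1,4), (1,6), (2,1), (2,4), (2,5), (2,6), (3,1), (3,2), (3,4), (3,5), (4,1), (4,3), (4,5), (4,6), (5,5), (5,6) — 17 in total.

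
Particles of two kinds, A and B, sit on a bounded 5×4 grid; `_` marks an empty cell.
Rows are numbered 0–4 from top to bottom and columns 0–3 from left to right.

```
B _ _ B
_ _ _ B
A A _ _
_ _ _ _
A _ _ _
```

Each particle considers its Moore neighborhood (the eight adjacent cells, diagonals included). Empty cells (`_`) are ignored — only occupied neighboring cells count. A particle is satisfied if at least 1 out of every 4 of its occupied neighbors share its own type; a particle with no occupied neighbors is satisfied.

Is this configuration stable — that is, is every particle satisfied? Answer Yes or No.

Yes

Row 0: (0,0)B 0/0 ok · (0,3)B 1/1 ok
Row 1: (1,3)B 1/1 ok
Row 2: (2,0)A 1/1 ok · (2,1)A 1/1 ok
Row 4: (4,0)A 0/0 ok
All meet the threshold, so the configuration is stable.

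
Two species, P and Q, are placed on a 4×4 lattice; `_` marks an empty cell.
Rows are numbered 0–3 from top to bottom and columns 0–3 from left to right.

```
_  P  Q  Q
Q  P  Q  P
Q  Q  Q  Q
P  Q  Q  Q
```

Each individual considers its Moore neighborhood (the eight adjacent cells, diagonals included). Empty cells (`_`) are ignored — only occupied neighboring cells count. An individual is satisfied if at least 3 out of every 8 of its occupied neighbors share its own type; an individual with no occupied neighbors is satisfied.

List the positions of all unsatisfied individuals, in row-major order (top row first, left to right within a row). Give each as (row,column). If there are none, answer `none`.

(0,1), (1,1), (1,3), (3,0)

(0,1)P 1/4 ✗
(0,2)Q 2/5 ✓
(0,3)Q 2/3 ✓
(1,0)Q 2/4 ✓
(1,1)P 1/7 ✗
(1,2)Q 5/8 ✓
(1,3)P 0/5 ✗
(2,0)Q 3/5 ✓
(2,1)Q 6/8 ✓
(2,2)Q 6/8 ✓
(2,3)Q 4/5 ✓
(3,0)P 0/3 ✗
(3,1)Q 4/5 ✓
(3,2)Q 5/5 ✓
(3,3)Q 3/3 ✓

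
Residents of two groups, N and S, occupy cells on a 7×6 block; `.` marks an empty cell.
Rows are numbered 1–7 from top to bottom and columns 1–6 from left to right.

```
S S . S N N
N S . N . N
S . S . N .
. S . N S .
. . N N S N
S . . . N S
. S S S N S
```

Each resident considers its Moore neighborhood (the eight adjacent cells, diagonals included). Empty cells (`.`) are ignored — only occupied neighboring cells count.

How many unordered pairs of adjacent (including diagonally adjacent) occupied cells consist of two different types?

24

Scan each occupied cell's neighbors to the right and below (and the two forward diagonals) so each pair is counted once.
From row 1: 4 unlike of 11 pairs (running 4/11).
From row 2: 3 unlike of 7 pairs (running 7/18).
From row 3: 2 unlike of 5 pairs (running 9/23).
From row 4: 5 unlike of 8 pairs (running 14/31).
From row 5: 4 unlike of 8 pairs (running 18/39).
From row 6: 4 unlike of 7 pairs (running 22/46).
From row 7: 2 unlike of 4 pairs (running 24/50).
Total adjacent occupied pairs: 50; unlike-type pairs: 24.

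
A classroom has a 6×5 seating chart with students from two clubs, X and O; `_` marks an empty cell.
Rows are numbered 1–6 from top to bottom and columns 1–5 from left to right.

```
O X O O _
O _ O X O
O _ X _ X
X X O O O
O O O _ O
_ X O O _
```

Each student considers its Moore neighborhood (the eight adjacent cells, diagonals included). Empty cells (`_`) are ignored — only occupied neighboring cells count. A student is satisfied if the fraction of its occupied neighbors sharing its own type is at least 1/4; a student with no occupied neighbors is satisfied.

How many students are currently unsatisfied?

Row 1: (1,1)O 1/2 ok · (1,2)X 0/4 unhappy · (1,3)O 2/4 ok · (1,4)O 3/4 ok
Row 2: (2,1)O 2/3 ok · (2,3)O 2/5 ok · (2,4)X 2/6 ok · (2,5)O 1/3 ok
Row 3: (3,1)O 1/3 ok · (3,3)X 2/5 ok · (3,5)X 1/4 ok
Row 4: (4,1)X 1/4 ok · (4,2)X 2/7 ok · (4,3)O 3/5 ok · (4,4)O 4/6 ok · (4,5)O 2/3 ok
Row 5: (5,1)O 1/4 ok · (5,2)O 4/7 ok · (5,3)O 5/7 ok · (5,5)O 3/3 ok
Row 6: (6,2)X 0/4 unhappy · (6,3)O 3/4 ok · (6,4)O 3/3 ok
Unsatisfied: (1,2), (6,2) — 2 in total.

2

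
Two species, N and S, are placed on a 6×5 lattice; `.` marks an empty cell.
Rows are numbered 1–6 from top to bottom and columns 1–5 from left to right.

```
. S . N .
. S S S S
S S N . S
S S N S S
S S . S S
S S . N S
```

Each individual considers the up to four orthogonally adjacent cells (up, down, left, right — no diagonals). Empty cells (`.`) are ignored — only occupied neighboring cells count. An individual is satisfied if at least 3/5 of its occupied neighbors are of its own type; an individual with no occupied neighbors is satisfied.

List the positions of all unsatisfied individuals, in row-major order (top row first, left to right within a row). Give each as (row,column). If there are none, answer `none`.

Row 1: (1,2)S 1/1 ✓ · (1,4)N 0/1 ✗
Row 2: (2,2)S 3/3 ✓ · (2,3)S 2/3 ✓ · (2,4)S 2/3 ✓ · (2,5)S 2/2 ✓
Row 3: (3,1)S 2/2 ✓ · (3,2)S 3/4 ✓ · (3,3)N 1/3 ✗ · (3,5)S 2/2 ✓
Row 4: (4,1)S 3/3 ✓ · (4,2)S 3/4 ✓ · (4,3)N 1/3 ✗ · (4,4)S 2/3 ✓ · (4,5)S 3/3 ✓
Row 5: (5,1)S 3/3 ✓ · (5,2)S 3/3 ✓ · (5,4)S 2/3 ✓ · (5,5)S 3/3 ✓
Row 6: (6,1)S 2/2 ✓ · (6,2)S 2/2 ✓ · (6,4)N 0/2 ✗ · (6,5)S 1/2 ✗

(1,4), (3,3), (4,3), (6,4), (6,5)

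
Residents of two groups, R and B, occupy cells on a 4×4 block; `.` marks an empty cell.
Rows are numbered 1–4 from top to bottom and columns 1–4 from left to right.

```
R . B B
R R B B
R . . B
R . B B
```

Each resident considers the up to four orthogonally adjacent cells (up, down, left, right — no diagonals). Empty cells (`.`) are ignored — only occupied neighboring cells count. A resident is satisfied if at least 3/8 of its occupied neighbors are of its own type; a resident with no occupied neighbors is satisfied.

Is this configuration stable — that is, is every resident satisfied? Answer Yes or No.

Row 1: (1,1)R 1/1 ok · (1,3)B 2/2 ok · (1,4)B 2/2 ok
Row 2: (2,1)R 3/3 ok · (2,2)R 1/2 ok · (2,3)B 2/3 ok · (2,4)B 3/3 ok
Row 3: (3,1)R 2/2 ok · (3,4)B 2/2 ok
Row 4: (4,1)R 1/1 ok · (4,3)B 1/1 ok · (4,4)B 2/2 ok
All meet the threshold, so the configuration is stable.

Yes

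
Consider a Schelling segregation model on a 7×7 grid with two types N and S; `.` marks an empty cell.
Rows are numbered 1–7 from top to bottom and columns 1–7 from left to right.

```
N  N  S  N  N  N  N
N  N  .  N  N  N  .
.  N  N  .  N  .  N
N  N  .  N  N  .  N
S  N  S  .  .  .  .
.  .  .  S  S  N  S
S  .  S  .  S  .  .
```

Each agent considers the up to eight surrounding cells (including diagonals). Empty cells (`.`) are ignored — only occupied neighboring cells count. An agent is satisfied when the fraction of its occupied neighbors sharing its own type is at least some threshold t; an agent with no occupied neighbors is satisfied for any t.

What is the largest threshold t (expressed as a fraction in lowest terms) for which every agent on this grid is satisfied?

(1,1)N 3/3
(1,2)N 3/4
(1,3)S 0/4
(1,4)N 3/4
(1,5)N 5/5
(1,6)N 4/4
(1,7)N 2/2
(2,1)N 4/4
(2,2)N 5/6
(2,4)N 5/6
(2,5)N 6/6
(2,6)N 6/6
(3,2)N 5/5
(3,3)N 5/5
(3,5)N 5/5
(3,7)N 2/2
(4,1)N 3/4
(4,2)N 4/6
(4,4)N 3/4
(4,5)N 2/2
(4,7)N 1/1
(5,1)S 0/3
(5,2)N 2/4
(5,3)S 1/4
(6,4)S 4/4
(6,5)S 2/3
(6,6)N 0/3
(6,7)S 0/1
(7,1)S — no occupied neighbors
(7,3)S 1/1
(7,5)S 2/3
The smallest same-type fraction is 0/4 at (1,3), which reduces to 0/1. Any threshold above that leaves this agent unsatisfied.

0/1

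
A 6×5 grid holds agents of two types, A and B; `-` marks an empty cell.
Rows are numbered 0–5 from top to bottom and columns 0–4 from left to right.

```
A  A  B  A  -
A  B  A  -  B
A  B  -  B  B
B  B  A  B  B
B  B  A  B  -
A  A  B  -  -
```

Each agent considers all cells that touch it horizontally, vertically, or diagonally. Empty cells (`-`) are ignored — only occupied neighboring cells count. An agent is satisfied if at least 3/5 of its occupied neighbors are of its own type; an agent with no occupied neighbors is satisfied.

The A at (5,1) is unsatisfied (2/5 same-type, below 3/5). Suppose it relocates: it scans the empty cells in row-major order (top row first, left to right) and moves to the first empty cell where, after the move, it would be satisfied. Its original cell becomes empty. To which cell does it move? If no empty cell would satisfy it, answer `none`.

none

Vacating (5,1). Empty cells in order:
  (0,4): 1/2 same-type → still unsatisfied.
  (1,3): 2/6 same-type → still unsatisfied.
  (2,2): 2/7 same-type → still unsatisfied.
  (4,4): 0/3 same-type → still unsatisfied.
  (5,3): 1/3 same-type → still unsatisfied.
  (5,4): 0/1 same-type → still unsatisfied.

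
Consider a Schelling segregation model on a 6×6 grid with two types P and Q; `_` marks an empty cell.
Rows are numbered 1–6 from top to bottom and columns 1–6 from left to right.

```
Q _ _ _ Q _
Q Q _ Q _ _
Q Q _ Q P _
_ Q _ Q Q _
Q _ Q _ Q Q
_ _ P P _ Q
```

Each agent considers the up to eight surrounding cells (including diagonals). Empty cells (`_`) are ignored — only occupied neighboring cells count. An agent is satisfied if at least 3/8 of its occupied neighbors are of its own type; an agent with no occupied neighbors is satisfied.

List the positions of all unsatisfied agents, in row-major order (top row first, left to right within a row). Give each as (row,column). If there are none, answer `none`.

Row 1: (1,1)Q 2/2 ✓ · (1,5)Q 1/1 ✓
Row 2: (2,1)Q 4/4 ✓ · (2,2)Q 4/4 ✓ · (2,4)Q 2/3 ✓
Row 3: (3,1)Q 4/4 ✓ · (3,2)Q 4/4 ✓ · (3,4)Q 3/4 ✓ · (3,5)P 0/4 ✗
Row 4: (4,2)Q 4/4 ✓ · (4,4)Q 4/5 ✓ · (4,5)Q 4/5 ✓
Row 5: (5,1)Q 1/1 ✓ · (5,3)Q 2/4 ✓ · (5,5)Q 4/5 ✓ · (5,6)Q 3/3 ✓
Row 6: (6,3)P 1/2 ✓ · (6,4)P 1/3 ✗ · (6,6)Q 2/2 ✓

(3,5), (6,4)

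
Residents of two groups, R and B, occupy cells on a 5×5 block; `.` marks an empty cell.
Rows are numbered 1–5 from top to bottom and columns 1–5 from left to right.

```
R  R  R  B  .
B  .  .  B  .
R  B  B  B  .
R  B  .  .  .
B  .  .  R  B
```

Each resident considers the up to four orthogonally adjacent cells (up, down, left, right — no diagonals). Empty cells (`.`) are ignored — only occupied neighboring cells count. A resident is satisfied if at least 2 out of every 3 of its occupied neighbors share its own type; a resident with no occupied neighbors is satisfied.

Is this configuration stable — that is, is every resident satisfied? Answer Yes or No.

No

(1,1)R 1/2 unhappy
(1,2)R 2/2 ok
(1,3)R 1/2 unhappy
(1,4)B 1/2 unhappy
(2,1)B 0/2 unhappy
(2,4)B 2/2 ok
(3,1)R 1/3 unhappy
(3,2)B 2/3 ok
(3,3)B 2/2 ok
(3,4)B 2/2 ok
(4,1)R 1/3 unhappy
(4,2)B 1/2 unhappy
(5,1)B 0/1 unhappy
(5,4)R 0/1 unhappy
(5,5)B 0/1 unhappy
For instance (1,1) has only 1/2 same-type neighbors, below 2/3.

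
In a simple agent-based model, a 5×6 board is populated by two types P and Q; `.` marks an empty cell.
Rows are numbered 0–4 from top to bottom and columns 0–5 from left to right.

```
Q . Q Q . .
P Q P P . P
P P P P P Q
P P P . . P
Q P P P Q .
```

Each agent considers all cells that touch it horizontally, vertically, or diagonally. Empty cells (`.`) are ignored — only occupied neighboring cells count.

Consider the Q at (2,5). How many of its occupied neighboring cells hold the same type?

Occupied neighbors of (2,5): (1,5)=P, (2,4)=P, (3,5)=P.
Same type (Q): 0 of 3.

0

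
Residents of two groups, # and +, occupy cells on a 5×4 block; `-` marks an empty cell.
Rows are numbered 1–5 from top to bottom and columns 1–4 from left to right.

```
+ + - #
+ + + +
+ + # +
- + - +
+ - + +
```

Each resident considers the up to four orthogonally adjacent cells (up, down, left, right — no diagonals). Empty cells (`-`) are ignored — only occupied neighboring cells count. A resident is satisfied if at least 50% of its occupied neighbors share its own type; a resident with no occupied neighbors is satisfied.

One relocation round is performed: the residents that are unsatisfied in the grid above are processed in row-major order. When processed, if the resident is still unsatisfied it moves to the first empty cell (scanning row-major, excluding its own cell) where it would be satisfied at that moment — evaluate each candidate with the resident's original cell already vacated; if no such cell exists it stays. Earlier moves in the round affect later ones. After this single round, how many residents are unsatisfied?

Initially unsatisfied (in order): (1,4), (3,3).
  (1,4): no empty cell satisfies it; stays.
  (3,3): no empty cell satisfies it; stays.
Resulting grid:
+ + - #
+ + + +
+ + # +
- + - +
+ - + +
Unsatisfied now: (1,4), (3,3).

2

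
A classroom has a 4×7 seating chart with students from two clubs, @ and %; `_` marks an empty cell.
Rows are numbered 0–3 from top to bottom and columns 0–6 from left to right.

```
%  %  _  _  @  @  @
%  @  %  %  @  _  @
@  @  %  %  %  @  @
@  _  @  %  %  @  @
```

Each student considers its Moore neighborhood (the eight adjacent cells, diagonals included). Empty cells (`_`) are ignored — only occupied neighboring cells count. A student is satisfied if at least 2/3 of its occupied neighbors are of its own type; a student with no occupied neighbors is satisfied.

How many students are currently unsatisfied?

(0,0)% 2/3 satisfied
(0,1)% 3/4 satisfied
(0,4)@ 2/3 satisfied
(0,5)@ 4/4 satisfied
(0,6)@ 2/2 satisfied
(1,0)% 2/5 not
(1,1)@ 2/7 not
(1,2)% 4/6 satisfied
(1,3)% 4/6 satisfied
(1,4)@ 3/6 not
(1,6)@ 4/4 satisfied
(2,0)@ 3/4 satisfied
(2,1)@ 4/7 not
(2,2)% 4/7 not
(2,3)% 6/8 satisfied
(2,4)% 4/7 not
(2,5)@ 5/7 satisfied
(2,6)@ 4/4 satisfied
(3,0)@ 2/2 satisfied
(3,2)@ 1/4 not
(3,3)% 4/5 satisfied
(3,4)% 3/5 not
(3,5)@ 3/5 not
(3,6)@ 3/3 satisfied
Unsatisfied: (1,0), (1,1), (1,4), (2,1), (2,2), (2,4), (3,2), (3,4), (3,5) — 9 in total.

9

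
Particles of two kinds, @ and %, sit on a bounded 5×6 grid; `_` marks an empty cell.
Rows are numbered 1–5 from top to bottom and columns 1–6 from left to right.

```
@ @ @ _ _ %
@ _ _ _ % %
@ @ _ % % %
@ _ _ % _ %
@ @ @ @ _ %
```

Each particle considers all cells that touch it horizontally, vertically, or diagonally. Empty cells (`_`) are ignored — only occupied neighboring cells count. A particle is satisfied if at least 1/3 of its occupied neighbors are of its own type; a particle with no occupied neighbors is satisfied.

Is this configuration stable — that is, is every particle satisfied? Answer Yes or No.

Yes

(1,1)@ 2/2 satisfied
(1,2)@ 3/3 satisfied
(1,3)@ 1/1 satisfied
(1,6)% 2/2 satisfied
(2,1)@ 4/4 satisfied
(2,5)% 5/5 satisfied
(2,6)% 4/4 satisfied
(3,1)@ 3/3 satisfied
(3,2)@ 3/3 satisfied
(3,4)% 3/3 satisfied
(3,5)% 6/6 satisfied
(3,6)% 4/4 satisfied
(4,1)@ 4/4 satisfied
(4,4)% 2/4 satisfied
(4,6)% 3/3 satisfied
(5,1)@ 2/2 satisfied
(5,2)@ 3/3 satisfied
(5,3)@ 2/3 satisfied
(5,4)@ 1/2 satisfied
(5,6)% 1/1 satisfied
All meet the threshold, so the configuration is stable.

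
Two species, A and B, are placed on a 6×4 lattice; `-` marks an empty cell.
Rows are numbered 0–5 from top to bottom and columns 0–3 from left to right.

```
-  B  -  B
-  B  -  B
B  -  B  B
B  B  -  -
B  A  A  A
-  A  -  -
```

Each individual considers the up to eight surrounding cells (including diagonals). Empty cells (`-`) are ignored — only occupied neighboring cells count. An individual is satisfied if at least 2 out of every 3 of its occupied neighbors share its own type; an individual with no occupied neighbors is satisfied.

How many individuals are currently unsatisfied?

2

(0,1)B 1/1 satisfied
(0,3)B 1/1 satisfied
(1,1)B 3/3 satisfied
(1,3)B 3/3 satisfied
(2,0)B 3/3 satisfied
(2,2)B 4/4 satisfied
(2,3)B 2/2 satisfied
(3,0)B 3/4 satisfied
(3,1)B 4/6 satisfied
(4,0)B 2/4 not
(4,1)A 2/5 not
(4,2)A 3/4 satisfied
(4,3)A 1/1 satisfied
(5,1)A 2/3 satisfied
Unsatisfied: (4,0), (4,1) — 2 in total.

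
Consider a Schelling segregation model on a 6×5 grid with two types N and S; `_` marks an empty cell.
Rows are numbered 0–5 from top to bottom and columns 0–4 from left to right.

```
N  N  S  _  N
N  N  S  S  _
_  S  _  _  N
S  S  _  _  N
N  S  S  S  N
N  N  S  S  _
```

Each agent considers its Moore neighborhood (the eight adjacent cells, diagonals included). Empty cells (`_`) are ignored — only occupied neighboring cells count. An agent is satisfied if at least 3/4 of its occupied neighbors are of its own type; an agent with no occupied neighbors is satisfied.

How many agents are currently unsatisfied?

15

Row 0: (0,0)N 3/3 ✓ · (0,1)N 3/5 ✗ · (0,2)S 2/4 ✗ · (0,4)N 0/1 ✗
Row 1: (1,0)N 3/4 ✓ · (1,1)N 3/6 ✗ · (1,2)S 3/5 ✗ · (1,3)S 2/4 ✗
Row 2: (2,1)S 3/5 ✗ · (2,4)N 1/2 ✗
Row 3: (3,0)S 3/4 ✓ · (3,1)S 4/5 ✓ · (3,4)N 2/3 ✗
Row 4: (4,0)N 2/5 ✗ · (4,1)S 4/7 ✗ · (4,2)S 5/6 ✓ · (4,3)S 3/5 ✗ · (4,4)N 1/3 ✗
Row 5: (5,0)N 2/3 ✗ · (5,1)N 2/5 ✗ · (5,2)S 4/5 ✓ · (5,3)S 3/4 ✓
Unsatisfied: (0,1), (0,2), (0,4), (1,1), (1,2), (1,3), (2,1), (2,4), (3,4), (4,0), (4,1), (4,3), (4,4), (5,0), (5,1) — 15 in total.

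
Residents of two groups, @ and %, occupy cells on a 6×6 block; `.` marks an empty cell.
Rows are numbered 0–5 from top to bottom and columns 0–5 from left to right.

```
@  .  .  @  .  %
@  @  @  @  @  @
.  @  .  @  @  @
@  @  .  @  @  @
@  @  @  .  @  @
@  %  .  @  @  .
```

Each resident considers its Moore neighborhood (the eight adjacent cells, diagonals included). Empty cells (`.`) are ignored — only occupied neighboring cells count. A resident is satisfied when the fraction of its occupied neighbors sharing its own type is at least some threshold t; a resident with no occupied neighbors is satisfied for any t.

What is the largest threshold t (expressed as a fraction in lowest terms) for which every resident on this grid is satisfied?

0/1

Row 0: (0,0)@ 2/2 · (0,3)@ 3/3 · (0,5)% 0/2
Row 1: (1,0)@ 3/3 · (1,1)@ 4/4 · (1,2)@ 5/5 · (1,3)@ 5/5 · (1,4)@ 6/7 · (1,5)@ 3/4
Row 2: (2,1)@ 5/5 · (2,3)@ 6/6 · (2,4)@ 8/8 · (2,5)@ 5/5
Row 3: (3,0)@ 4/4 · (3,1)@ 5/5 · (3,3)@ 5/5 · (3,4)@ 7/7 · (3,5)@ 5/5
Row 4: (4,0)@ 4/5 · (4,1)@ 5/6 · (4,2)@ 4/5 · (4,4)@ 6/6 · (4,5)@ 4/4
Row 5: (5,0)@ 2/3 · (5,1)% 0/4 · (5,3)@ 3/3 · (5,4)@ 3/3
The smallest same-type fraction is 0/2 at (0,5), which reduces to 0/1. Any threshold above that leaves this resident unsatisfied.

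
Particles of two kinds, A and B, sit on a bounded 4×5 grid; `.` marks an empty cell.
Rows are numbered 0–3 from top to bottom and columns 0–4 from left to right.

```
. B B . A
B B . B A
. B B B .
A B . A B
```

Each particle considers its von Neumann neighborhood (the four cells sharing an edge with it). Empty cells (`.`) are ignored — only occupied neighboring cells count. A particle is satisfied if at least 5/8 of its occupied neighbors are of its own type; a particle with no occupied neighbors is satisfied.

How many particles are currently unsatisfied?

(0,1)B 2/2 satisfied
(0,2)B 1/1 satisfied
(0,4)A 1/1 satisfied
(1,0)B 1/1 satisfied
(1,1)B 3/3 satisfied
(1,3)B 1/2 not
(1,4)A 1/2 not
(2,1)B 3/3 satisfied
(2,2)B 2/2 satisfied
(2,3)B 2/3 satisfied
(3,0)A 0/1 not
(3,1)B 1/2 not
(3,3)A 0/2 not
(3,4)B 0/1 not
Unsatisfied: (1,3), (1,4), (3,0), (3,1), (3,3), (3,4) — 6 in total.

6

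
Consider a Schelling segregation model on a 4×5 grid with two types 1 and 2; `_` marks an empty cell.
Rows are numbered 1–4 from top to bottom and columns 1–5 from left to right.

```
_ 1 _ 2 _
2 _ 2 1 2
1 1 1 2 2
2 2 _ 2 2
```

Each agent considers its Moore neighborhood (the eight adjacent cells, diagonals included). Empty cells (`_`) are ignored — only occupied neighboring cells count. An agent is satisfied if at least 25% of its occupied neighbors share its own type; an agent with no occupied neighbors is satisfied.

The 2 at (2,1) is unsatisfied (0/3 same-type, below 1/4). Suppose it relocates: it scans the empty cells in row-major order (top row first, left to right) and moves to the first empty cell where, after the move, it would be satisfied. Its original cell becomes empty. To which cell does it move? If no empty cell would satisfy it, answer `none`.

(1,3)

Vacating (2,1). Empty cells in order:
  (1,1): 0/1 same-type → still unsatisfied.
  (1,3): 2/4 same-type → satisfied — stop here.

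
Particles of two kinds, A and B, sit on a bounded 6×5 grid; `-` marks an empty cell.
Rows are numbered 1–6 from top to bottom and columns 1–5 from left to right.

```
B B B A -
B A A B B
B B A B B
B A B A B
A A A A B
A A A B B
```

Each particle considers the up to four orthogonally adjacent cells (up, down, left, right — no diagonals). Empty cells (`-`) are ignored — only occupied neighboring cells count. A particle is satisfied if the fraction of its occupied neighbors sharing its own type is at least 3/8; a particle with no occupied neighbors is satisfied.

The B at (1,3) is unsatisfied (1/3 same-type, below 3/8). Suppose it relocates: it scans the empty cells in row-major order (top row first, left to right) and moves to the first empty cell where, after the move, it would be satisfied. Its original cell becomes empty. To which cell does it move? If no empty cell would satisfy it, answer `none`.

Vacating (1,3). Empty cells in order:
  (1,5): 1/2 same-type → satisfied — stop here.

(1,5)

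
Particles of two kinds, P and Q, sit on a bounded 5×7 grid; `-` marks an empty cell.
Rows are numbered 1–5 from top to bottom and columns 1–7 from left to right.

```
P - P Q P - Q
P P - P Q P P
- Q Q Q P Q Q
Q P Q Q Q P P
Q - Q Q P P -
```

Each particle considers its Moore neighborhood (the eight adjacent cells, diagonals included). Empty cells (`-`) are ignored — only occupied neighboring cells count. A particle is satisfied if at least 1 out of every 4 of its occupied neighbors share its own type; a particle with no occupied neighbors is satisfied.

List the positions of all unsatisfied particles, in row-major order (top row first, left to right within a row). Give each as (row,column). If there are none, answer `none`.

(1,7), (3,7), (4,2)

Row 1: (1,1)P 2/2 satisfied · (1,3)P 2/3 satisfied · (1,4)Q 1/4 satisfied · (1,5)P 2/4 satisfied · (1,7)Q 0/2 not
Row 2: (2,1)P 2/3 satisfied · (2,2)P 3/5 satisfied · (2,4)P 3/7 satisfied · (2,5)Q 3/7 satisfied · (2,6)P 3/7 satisfied · (2,7)P 1/4 satisfied
Row 3: (3,2)Q 3/6 satisfied · (3,3)Q 4/7 satisfied · (3,4)Q 5/7 satisfied · (3,5)P 3/8 satisfied · (3,6)Q 3/8 satisfied · (3,7)Q 1/5 not
Row 4: (4,1)Q 2/3 satisfied · (4,2)P 0/6 not · (4,3)Q 6/7 satisfied · (4,4)Q 6/8 satisfied · (4,5)Q 4/8 satisfied · (4,6)P 4/7 satisfied · (4,7)P 2/4 satisfied
Row 5: (5,1)Q 1/2 satisfied · (5,3)Q 3/4 satisfied · (5,4)Q 4/5 satisfied · (5,5)P 2/5 satisfied · (5,6)P 3/4 satisfied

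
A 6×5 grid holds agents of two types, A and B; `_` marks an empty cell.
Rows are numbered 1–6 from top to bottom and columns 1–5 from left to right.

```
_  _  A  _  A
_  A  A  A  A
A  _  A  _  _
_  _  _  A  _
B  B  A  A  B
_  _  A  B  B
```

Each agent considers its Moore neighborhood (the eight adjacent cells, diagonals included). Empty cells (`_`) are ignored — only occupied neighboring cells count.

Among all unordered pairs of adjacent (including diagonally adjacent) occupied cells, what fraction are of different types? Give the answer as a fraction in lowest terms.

Scan each occupied cell's neighbors to the right and below (and the two forward diagonals) so each pair is counted once.
Row 1: A(1,3)–A(2,3)= A(1,3)–A(2,4)= A(1,3)–A(2,2)= A(1,5)–A(2,5)= A(1,5)–A(2,4)=  → 0/5 unlike.
Row 2: A(2,2)–A(2,3)= A(2,2)–A(3,3)= A(2,2)–A(3,1)= A(2,3)–A(2,4)= A(2,3)–A(3,3)= A(2,4)–A(2,5)= A(2,4)–A(3,3)=  → 0/7 unlike.
Row 3: A(3,3)–A(4,4)=  → 0/1 unlike.
Row 4: A(4,4)–A(5,4)= A(4,4)–B(5,5)≠ A(4,4)–A(5,3)=  → 1/3 unlike.
Row 5: B(5,1)–B(5,2)= B(5,2)–A(5,3)≠ B(5,2)–A(6,3)≠ A(5,3)–A(5,4)= A(5,3)–A(6,3)= A(5,3)–B(6,4)≠ A(5,4)–B(5,5)≠ A(5,4)–B(6,4)≠ A(5,4)–B(6,5)≠ A(5,4)–A(6,3)= B(5,5)–B(6,5)= B(5,5)–B(6,4)=  → 6/12 unlike.
Row 6: A(6,3)–B(6,4)≠ B(6,4)–B(6,5)=  → 1/2 unlike.
Total adjacent occupied pairs: 30; unlike-type pairs: 8.
8/30 reduces to 4/15.

4/15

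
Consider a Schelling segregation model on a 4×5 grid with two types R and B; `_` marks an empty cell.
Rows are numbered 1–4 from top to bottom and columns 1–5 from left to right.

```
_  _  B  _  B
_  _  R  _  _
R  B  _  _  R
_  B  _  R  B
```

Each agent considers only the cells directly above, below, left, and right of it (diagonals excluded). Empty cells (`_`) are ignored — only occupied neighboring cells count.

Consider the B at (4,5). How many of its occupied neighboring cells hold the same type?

0

Occupied neighbors of (4,5): (3,5)=R, (4,4)=R.
Same type (B): 0 of 2.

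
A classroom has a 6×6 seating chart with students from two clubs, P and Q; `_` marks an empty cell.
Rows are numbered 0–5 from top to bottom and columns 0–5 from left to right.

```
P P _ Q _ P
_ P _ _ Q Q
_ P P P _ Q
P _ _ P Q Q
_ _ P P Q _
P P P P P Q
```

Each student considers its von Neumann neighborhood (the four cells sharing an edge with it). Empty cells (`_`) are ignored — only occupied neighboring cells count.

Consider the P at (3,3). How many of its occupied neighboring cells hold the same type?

2

Occupied neighbors of (3,3): (2,3)=P, (4,3)=P, (3,4)=Q.
Same type (P): 2 of 3.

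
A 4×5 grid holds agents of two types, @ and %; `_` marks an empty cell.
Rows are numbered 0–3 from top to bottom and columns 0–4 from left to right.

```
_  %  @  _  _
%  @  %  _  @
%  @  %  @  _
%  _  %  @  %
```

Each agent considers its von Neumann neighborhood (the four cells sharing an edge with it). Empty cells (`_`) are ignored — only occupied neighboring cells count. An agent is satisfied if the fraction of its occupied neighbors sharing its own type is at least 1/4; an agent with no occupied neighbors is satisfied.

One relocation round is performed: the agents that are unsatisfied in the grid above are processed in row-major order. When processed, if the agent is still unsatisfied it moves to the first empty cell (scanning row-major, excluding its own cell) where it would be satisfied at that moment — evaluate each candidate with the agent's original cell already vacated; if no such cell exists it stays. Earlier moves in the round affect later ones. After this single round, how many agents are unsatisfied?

Initially unsatisfied (in order): (0,1), (0,2), (3,4).
  (0,1) → (0,0).
  (0,2) → (0,1).
  (3,4) → (0,2).
Resulting grid:
% @ % _ _
% @ % _ @
% @ % @ _
% _ % @ _
All satisfied now.

0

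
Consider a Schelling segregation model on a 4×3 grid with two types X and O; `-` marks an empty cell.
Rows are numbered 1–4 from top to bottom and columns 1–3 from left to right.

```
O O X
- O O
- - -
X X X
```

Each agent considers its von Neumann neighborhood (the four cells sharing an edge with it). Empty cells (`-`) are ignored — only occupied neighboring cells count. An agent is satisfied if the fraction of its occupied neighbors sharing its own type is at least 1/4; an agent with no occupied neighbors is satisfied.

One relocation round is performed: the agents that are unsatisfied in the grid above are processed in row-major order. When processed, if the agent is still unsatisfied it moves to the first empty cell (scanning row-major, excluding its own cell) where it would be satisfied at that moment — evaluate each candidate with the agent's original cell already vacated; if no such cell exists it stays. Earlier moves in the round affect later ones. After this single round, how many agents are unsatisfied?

Initially unsatisfied (in order): (1,3).
  (1,3) → (3,1).
Resulting grid:
O O -
- O O
X - -
X X X
All satisfied now.

0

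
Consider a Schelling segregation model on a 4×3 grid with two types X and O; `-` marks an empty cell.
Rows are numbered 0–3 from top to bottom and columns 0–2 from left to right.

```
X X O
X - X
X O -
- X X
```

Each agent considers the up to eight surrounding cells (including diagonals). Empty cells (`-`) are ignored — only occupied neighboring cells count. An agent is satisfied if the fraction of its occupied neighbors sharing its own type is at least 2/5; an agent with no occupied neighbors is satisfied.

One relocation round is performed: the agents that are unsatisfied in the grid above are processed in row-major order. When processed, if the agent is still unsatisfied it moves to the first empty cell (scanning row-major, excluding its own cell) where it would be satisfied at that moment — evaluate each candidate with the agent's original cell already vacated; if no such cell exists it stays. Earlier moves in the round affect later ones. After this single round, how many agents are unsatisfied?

2

Initially unsatisfied (in order): (0,2), (1,2), (2,1).
  (0,2): no empty cell satisfies it; stays.
  (1,2) → (1,1).
  (2,1): no empty cell satisfies it; stays.
Resulting grid:
X X O
X X -
X O -
- X X
Unsatisfied now: (0,2), (2,1).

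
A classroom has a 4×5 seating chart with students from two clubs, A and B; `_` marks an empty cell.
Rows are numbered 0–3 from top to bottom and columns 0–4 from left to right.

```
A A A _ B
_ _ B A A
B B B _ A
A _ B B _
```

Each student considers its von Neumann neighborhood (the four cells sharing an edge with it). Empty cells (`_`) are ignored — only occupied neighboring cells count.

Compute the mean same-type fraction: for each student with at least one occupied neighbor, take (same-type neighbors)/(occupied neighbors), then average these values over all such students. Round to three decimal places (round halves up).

0.679

(0,0)A 1/1
(0,1)A 2/2
(0,2)A 1/2
(0,4)B 0/1
(1,2)B 1/3
(1,3)A 1/2
(1,4)A 2/3
(2,0)B 1/2
(2,1)B 2/2
(2,2)B 3/3
(2,4)A 1/1
(3,0)A 0/1
(3,2)B 2/2
(3,3)B 1/1
Sum over 14 students: 1/1 + 2/2 + 1/2 + 0/1 + 1/3 + 1/2 + 2/3 + 1/2 + 2/2 + 3/3 + 1/1 + 0/1 + 2/2 + 1/1 = 19/2; mean = 19/2 ÷ 14 = 19/28 = 0.678571… → 0.679.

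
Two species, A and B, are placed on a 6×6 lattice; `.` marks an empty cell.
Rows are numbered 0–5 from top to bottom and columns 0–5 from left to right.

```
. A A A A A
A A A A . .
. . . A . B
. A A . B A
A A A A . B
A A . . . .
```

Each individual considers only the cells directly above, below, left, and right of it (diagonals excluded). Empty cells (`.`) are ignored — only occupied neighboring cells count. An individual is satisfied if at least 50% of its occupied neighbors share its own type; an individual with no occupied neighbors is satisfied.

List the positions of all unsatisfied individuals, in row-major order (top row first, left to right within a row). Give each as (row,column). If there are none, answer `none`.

(2,5), (3,4), (3,5), (4,5)

Row 0: (0,1)A 2/2 satisfied · (0,2)A 3/3 satisfied · (0,3)A 3/3 satisfied · (0,4)A 2/2 satisfied · (0,5)A 1/1 satisfied
Row 1: (1,0)A 1/1 satisfied · (1,1)A 3/3 satisfied · (1,2)A 3/3 satisfied · (1,3)A 3/3 satisfied
Row 2: (2,3)A 1/1 satisfied · (2,5)B 0/1 not
Row 3: (3,1)A 2/2 satisfied · (3,2)A 2/2 satisfied · (3,4)B 0/1 not · (3,5)A 0/3 not
Row 4: (4,0)A 2/2 satisfied · (4,1)A 4/4 satisfied · (4,2)A 3/3 satisfied · (4,3)A 1/1 satisfied · (4,5)B 0/1 not
Row 5: (5,0)A 2/2 satisfied · (5,1)A 2/2 satisfied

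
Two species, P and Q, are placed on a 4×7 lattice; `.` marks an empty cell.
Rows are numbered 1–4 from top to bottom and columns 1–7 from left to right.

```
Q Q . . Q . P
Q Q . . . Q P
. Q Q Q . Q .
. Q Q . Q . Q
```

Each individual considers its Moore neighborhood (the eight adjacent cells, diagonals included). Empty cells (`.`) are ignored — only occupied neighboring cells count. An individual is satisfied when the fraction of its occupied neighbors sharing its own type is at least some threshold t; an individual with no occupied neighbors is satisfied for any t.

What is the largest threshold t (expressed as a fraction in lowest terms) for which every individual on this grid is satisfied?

Row 1: (1,1)Q 3/3 · (1,2)Q 3/3 · (1,5)Q 1/1 · (1,7)P 1/2
Row 2: (2,1)Q 4/4 · (2,2)Q 5/5 · (2,6)Q 2/4 · (2,7)P 1/3
Row 3: (3,2)Q 5/5 · (3,3)Q 5/5 · (3,4)Q 3/3 · (3,6)Q 3/4
Row 4: (4,2)Q 3/3 · (4,3)Q 4/4 · (4,5)Q 2/2 · (4,7)Q 1/1
The smallest same-type fraction is 1/3 at (2,7), which reduces to 1/3. Any threshold above that leaves this individual unsatisfied.

1/3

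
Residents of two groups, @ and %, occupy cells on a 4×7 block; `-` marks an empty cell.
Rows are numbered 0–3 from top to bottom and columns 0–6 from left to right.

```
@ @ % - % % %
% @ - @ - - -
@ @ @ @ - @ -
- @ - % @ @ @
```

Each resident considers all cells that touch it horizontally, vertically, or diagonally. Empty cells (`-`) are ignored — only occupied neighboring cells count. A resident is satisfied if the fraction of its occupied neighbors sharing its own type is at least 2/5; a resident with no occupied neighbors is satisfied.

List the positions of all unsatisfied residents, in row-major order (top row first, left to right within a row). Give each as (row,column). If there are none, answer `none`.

(0,2), (1,0), (3,3)

Row 0: (0,0)@ 2/3 ok · (0,1)@ 2/4 ok · (0,2)% 0/3 unhappy · (0,4)% 1/2 ok · (0,5)% 2/2 ok · (0,6)% 1/1 ok
Row 1: (1,0)% 0/5 unhappy · (1,1)@ 5/7 ok · (1,3)@ 2/4 ok
Row 2: (2,0)@ 3/4 ok · (2,1)@ 4/5 ok · (2,2)@ 5/6 ok · (2,3)@ 3/4 ok · (2,5)@ 3/3 ok
Row 3: (3,1)@ 3/3 ok · (3,3)% 0/3 unhappy · (3,4)@ 3/4 ok · (3,5)@ 3/3 ok · (3,6)@ 2/2 ok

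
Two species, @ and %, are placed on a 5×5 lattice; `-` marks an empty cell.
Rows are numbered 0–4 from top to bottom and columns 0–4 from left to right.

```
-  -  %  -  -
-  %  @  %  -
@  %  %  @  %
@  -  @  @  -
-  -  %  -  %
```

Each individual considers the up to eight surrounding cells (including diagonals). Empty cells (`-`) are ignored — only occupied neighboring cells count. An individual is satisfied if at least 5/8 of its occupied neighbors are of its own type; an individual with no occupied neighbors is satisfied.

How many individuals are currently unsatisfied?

13

(0,2)% 2/3 ok
(1,1)% 3/5 unhappy
(1,2)@ 1/6 unhappy
(1,3)% 3/5 unhappy
(2,0)@ 1/3 unhappy
(2,1)% 2/6 unhappy
(2,2)% 3/7 unhappy
(2,3)@ 3/6 unhappy
(2,4)% 1/3 unhappy
(3,0)@ 1/2 unhappy
(3,2)@ 2/5 unhappy
(3,3)@ 2/6 unhappy
(4,2)% 0/2 unhappy
(4,4)% 0/1 unhappy
Unsatisfied: (1,1), (1,2), (1,3), (2,0), (2,1), (2,2), (2,3), (2,4), (3,0), (3,2), (3,3), (4,2), (4,4) — 13 in total.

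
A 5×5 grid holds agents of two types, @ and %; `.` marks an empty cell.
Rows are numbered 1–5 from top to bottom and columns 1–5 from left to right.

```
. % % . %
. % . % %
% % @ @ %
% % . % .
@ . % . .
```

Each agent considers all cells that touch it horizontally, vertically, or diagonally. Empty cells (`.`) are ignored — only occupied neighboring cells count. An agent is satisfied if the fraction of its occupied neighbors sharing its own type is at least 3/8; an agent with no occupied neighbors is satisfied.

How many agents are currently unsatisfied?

3

Row 1: (1,2)% 2/2 satisfied · (1,3)% 3/3 satisfied · (1,5)% 2/2 satisfied
Row 2: (2,2)% 4/5 satisfied · (2,4)% 4/6 satisfied · (2,5)% 3/4 satisfied
Row 3: (3,1)% 4/4 satisfied · (3,2)% 4/5 satisfied · (3,3)@ 1/6 not · (3,4)@ 1/5 not · (3,5)% 3/4 satisfied
Row 4: (4,1)% 3/4 satisfied · (4,2)% 4/6 satisfied · (4,4)% 2/4 satisfied
Row 5: (5,1)@ 0/2 not · (5,3)% 2/2 satisfied
Unsatisfied: (3,3), (3,4), (5,1) — 3 in total.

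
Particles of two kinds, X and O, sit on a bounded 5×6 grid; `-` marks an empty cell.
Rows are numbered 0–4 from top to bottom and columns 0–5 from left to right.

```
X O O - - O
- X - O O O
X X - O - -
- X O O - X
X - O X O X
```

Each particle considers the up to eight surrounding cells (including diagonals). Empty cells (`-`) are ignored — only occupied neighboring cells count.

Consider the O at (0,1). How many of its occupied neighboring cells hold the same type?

1

Occupied neighbors of (0,1): (0,0)=X, (0,2)=O, (1,1)=X.
Same type (O): 1 of 3.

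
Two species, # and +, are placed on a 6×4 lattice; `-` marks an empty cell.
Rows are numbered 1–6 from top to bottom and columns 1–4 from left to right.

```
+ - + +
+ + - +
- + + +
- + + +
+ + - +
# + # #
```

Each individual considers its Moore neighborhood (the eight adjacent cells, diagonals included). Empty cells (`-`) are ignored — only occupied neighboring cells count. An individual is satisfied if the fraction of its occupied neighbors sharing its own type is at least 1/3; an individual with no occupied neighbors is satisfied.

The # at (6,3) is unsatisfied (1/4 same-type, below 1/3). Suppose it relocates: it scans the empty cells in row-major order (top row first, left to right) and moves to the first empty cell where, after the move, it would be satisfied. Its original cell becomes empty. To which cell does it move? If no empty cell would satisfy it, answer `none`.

none

Vacating (6,3). Empty cells in order:
  (1,2): 0/4 same-type → still unsatisfied.
  (2,3): 0/7 same-type → still unsatisfied.
  (3,1): 0/4 same-type → still unsatisfied.
  (4,1): 0/4 same-type → still unsatisfied.
  (5,3): 1/7 same-type → still unsatisfied.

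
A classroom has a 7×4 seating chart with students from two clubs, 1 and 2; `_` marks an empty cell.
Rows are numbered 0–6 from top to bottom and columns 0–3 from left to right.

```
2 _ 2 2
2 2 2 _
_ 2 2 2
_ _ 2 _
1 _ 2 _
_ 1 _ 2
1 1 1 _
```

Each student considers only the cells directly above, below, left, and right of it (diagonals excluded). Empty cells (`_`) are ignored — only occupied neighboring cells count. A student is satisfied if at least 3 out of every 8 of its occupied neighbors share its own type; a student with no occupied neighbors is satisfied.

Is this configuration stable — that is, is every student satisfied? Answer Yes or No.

Yes

Row 0: (0,0)2 1/1 satisfied · (0,2)2 2/2 satisfied · (0,3)2 1/1 satisfied
Row 1: (1,0)2 2/2 satisfied · (1,1)2 3/3 satisfied · (1,2)2 3/3 satisfied
Row 2: (2,1)2 2/2 satisfied · (2,2)2 4/4 satisfied · (2,3)2 1/1 satisfied
Row 3: (3,2)2 2/2 satisfied
Row 4: (4,0)1 0/0 satisfied · (4,2)2 1/1 satisfied
Row 5: (5,1)1 1/1 satisfied · (5,3)2 0/0 satisfied
Row 6: (6,0)1 1/1 satisfied · (6,1)1 3/3 satisfied · (6,2)1 1/1 satisfied
All meet the threshold, so the configuration is stable.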